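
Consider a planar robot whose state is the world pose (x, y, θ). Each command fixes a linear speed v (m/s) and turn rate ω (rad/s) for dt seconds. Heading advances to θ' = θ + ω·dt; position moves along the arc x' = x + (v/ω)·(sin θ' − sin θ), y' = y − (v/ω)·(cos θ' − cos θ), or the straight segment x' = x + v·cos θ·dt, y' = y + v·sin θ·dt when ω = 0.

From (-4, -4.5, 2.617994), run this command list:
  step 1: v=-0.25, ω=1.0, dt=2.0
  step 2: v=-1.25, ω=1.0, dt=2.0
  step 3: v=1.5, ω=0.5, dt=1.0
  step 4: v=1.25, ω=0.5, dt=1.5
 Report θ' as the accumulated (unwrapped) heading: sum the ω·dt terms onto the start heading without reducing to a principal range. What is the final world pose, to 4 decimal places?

(-3.3967, -0.4759, 7.8680)

step 1: θ'=4.6180 (R=-0.2500) → pose (-3.6261, -4.3071, 4.6180)
step 2: θ'=6.6180 (R=-1.2500) → pose (-5.2813, -3.0086, 6.6180)
step 3: θ'=7.1180 (R=3.0000) → pose (-4.0435, -2.1892, 7.1180)
step 4: θ'=7.8680 (R=2.5000) → pose (-3.3967, -0.4759, 7.8680)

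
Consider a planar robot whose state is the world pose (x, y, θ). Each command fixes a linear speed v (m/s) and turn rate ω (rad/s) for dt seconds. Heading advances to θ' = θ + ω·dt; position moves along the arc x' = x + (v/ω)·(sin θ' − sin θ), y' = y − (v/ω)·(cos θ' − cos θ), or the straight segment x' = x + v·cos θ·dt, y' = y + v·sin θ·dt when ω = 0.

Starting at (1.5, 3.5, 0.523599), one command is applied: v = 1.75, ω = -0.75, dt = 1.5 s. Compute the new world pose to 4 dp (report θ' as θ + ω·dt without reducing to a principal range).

θ' = 0.5236 + -0.75·1.5 = -0.6014
R = v/ω = 1.75/-0.75 = -2.3333
x' = 1.5 + -2.3333·(sin -0.6014 − sin 0.5236) = 3.9869
y' = 3.5 − -2.3333·(cos -0.6014 − cos 0.5236) = 3.4032

(3.9869, 3.4032, -0.6014)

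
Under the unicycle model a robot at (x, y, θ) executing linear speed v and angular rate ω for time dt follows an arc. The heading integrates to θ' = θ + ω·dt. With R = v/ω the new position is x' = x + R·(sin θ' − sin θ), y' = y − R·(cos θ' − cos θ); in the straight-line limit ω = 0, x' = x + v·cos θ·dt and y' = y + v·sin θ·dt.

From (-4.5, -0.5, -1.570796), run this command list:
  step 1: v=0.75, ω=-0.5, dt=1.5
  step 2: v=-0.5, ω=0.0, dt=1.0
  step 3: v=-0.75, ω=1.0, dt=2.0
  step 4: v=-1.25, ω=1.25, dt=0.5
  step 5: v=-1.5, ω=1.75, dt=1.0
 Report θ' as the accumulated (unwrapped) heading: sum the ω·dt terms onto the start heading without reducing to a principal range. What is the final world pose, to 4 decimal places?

(-5.9910, -1.1447, 2.0542)

step 1: θ'=-2.3208 (R=-1.5000) → pose (-4.9025, -1.5225, -2.3208)
step 2: θ'=-2.3208 (straight) → pose (-4.5616, -1.1566, -2.3208)
step 3: θ'=-0.3208 (R=-0.7500) → pose (-4.8739, 0.0664, -0.3208)
step 4: θ'=0.3042 (R=-1.0000) → pose (-5.4888, 0.0715, 0.3042)
step 5: θ'=2.0542 (R=-0.8571) → pose (-5.9910, -1.1447, 2.0542)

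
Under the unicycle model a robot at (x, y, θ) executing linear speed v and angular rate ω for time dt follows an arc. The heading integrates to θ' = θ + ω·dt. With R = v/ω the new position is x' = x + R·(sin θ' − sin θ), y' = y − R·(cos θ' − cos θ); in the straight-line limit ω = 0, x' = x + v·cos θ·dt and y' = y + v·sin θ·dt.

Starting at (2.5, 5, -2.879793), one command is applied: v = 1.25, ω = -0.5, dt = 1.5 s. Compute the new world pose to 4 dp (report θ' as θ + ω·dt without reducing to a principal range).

θ' = -2.8798 + -0.5·1.5 = -3.6298
R = v/ω = 1.25/-0.5 = -2.5000
x' = 2.5 + -2.5000·(sin -3.6298 − sin -2.8798) = 0.6804
y' = 5 − -2.5000·(cos -3.6298 − cos -2.8798) = 5.2069

(0.6804, 5.2069, -3.6298)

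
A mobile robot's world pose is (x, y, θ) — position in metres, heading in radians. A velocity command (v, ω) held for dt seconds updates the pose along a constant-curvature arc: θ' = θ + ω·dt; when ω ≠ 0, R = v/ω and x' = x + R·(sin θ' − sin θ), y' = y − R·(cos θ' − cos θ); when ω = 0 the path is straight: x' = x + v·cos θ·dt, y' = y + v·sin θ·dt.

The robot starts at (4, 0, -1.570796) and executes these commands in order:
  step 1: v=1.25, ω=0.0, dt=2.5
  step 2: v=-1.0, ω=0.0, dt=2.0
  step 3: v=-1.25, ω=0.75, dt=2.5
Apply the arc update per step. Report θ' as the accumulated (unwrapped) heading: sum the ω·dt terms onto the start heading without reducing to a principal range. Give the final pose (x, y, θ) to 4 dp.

step 1: θ'=-1.5708 (straight) → pose (4.0000, -3.1250, -1.5708)
step 2: θ'=-1.5708 (straight) → pose (4.0000, -1.1250, -1.5708)
step 3: θ'=0.3042 (R=-1.6667) → pose (1.8341, 0.4651, 0.3042)

(1.8341, 0.4651, 0.3042)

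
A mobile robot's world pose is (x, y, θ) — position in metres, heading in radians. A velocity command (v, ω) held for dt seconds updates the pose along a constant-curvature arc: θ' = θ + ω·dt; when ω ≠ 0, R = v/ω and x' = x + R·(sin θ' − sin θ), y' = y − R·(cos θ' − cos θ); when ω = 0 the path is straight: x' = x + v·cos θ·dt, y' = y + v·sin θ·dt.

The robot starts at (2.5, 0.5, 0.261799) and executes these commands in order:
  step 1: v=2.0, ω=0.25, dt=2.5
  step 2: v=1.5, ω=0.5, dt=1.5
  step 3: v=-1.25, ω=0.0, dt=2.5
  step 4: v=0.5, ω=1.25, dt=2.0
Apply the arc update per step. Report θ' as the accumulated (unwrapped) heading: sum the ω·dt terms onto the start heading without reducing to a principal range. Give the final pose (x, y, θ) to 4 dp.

step 1: θ'=0.8868 (R=8.0000) → pose (6.6299, 3.1722, 0.8868)
step 2: θ'=1.6368 (R=3.0000) → pose (7.2982, 5.2658, 1.6368)
step 3: θ'=1.6368 (straight) → pose (7.5043, 2.1476, 1.6368)
step 4: θ'=4.1368 (R=0.4000) → pose (6.7696, 2.3389, 4.1368)

(6.7696, 2.3389, 4.1368)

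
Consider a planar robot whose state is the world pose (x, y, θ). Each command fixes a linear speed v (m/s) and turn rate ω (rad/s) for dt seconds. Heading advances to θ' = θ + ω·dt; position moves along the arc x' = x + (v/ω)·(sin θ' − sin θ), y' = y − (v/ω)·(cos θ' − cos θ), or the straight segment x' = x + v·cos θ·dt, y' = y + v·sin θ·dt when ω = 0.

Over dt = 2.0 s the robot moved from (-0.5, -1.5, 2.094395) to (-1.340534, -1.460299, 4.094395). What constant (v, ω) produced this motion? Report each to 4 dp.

v = 0.5000, ω = 1.0000

Δθ = 4.094395 − 2.094395 = 2.000000
ω = Δθ/dt = 2.000000/2.0 = 1.0000
R = Δx/(sin θ' − sin θ) = 0.5000
v = R·ω = 0.5000·1.0000 = 0.5000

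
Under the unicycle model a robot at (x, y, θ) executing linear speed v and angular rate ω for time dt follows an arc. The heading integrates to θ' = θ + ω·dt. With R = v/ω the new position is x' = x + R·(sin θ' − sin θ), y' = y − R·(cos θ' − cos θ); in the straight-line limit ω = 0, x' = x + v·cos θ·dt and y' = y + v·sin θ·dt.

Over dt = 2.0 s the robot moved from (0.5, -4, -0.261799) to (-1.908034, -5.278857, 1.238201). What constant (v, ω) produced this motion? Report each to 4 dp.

Δθ = 1.238201 − -0.261799 = 1.500000
ω = Δθ/dt = 1.500000/2.0 = 0.7500
R = Δx/(sin θ' − sin θ) = -2.0000
v = R·ω = -2.0000·0.7500 = -1.5000

v = -1.5000, ω = 0.7500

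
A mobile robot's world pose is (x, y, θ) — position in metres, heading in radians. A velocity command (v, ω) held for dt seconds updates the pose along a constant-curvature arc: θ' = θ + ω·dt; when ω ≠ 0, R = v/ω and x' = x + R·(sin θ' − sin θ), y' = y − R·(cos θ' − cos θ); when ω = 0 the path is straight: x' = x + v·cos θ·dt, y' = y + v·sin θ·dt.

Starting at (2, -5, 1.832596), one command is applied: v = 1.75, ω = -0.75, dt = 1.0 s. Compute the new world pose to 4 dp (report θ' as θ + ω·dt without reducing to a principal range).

θ' = 1.8326 + -0.75·1.0 = 1.0826
R = v/ω = 1.75/-0.75 = -2.3333
x' = 2 + -2.3333·(sin 1.0826 − sin 1.8326) = 2.1931
y' = -5 − -2.3333·(cos 1.0826 − cos 1.8326) = -3.3017

(2.1931, -3.3017, 1.0826)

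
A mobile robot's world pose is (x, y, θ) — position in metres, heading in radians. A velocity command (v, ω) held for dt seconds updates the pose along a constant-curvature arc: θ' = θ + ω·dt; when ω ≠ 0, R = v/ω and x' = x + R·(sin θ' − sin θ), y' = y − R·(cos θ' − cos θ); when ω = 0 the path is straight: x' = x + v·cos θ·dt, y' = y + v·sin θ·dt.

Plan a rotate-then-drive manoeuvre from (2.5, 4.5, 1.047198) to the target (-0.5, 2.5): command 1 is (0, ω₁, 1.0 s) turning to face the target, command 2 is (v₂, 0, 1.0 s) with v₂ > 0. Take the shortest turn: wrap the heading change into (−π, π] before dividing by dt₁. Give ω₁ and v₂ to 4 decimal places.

heading to target = atan2(2.5−4.5, -0.5−2.5) = -2.5536
Δθ = wrap(-2.5536 − 1.0472) = 2.6824; ω₁ = Δθ/dt₁ = 2.6824
distance = √((-0.5−2.5)² + (2.5−4.5)²) = 3.6056; v₂ = distance/dt₂ = 3.6056

ω₁ = 2.6824, v₂ = 3.6056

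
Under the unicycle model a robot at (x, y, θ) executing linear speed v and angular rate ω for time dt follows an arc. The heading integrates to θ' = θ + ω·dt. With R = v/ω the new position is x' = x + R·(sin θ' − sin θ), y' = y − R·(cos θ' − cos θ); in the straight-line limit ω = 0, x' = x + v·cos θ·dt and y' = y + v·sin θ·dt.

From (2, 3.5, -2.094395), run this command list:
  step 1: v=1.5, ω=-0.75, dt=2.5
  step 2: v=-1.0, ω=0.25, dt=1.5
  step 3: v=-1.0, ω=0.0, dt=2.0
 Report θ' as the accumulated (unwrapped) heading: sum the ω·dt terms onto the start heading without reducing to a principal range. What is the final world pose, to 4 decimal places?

(1.7893, 1.3811, -3.5944)

step 1: θ'=-3.9694 (R=-2.0000) → pose (-1.2049, 3.1470, -3.9694)
step 2: θ'=-3.5944 (R=-4.0000) → pose (-0.0091, 2.2561, -3.5944)
step 3: θ'=-3.5944 (straight) → pose (1.7893, 1.3811, -3.5944)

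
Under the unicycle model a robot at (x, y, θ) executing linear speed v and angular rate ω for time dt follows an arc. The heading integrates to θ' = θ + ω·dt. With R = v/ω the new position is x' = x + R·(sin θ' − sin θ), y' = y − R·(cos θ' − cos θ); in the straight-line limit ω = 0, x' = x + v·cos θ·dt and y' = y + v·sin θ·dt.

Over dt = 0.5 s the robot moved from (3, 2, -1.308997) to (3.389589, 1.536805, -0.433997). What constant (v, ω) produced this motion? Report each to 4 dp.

v = 1.2500, ω = 1.7500

Δθ = -0.433997 − -1.308997 = 0.875000
ω = Δθ/dt = 0.875000/0.5 = 1.7500
R = −Δy/(cos θ' − cos θ) = 0.7143
v = R·ω = 0.7143·1.7500 = 1.2500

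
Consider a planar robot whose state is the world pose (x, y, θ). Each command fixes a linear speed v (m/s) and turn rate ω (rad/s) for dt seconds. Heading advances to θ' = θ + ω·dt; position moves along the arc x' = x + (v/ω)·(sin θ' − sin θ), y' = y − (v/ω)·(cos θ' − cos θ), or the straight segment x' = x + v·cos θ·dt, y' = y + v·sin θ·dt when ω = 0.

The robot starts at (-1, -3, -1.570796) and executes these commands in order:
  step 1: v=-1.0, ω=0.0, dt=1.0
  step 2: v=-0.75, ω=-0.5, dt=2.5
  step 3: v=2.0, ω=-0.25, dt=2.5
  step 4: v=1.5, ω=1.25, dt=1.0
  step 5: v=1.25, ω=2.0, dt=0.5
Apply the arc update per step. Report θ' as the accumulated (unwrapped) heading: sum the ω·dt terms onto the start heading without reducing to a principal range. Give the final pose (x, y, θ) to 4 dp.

(-6.2991, -1.6547, -1.1958)

step 1: θ'=-1.5708 (straight) → pose (-1.0000, -2.0000, -1.5708)
step 2: θ'=-2.8208 (R=1.5000) → pose (0.0270, -0.5765, -2.8208)
step 3: θ'=-3.4458 (R=-8.0000) → pose (-4.8918, -0.6173, -3.4458)
step 4: θ'=-2.1958 (R=1.2000) → pose (-6.2244, -1.0601, -2.1958)
step 5: θ'=-1.1958 (R=0.6250) → pose (-6.2991, -1.6547, -1.1958)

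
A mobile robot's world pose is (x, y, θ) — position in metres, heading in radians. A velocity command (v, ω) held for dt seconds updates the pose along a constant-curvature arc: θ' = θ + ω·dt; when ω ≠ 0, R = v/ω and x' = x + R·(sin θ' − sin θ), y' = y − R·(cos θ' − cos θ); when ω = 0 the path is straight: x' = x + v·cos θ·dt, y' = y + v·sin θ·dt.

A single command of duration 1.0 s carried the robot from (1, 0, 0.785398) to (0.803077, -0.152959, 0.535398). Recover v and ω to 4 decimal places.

Δθ = 0.535398 − 0.785398 = -0.250000
ω = Δθ/dt = -0.250000/1.0 = -0.2500
R = Δx/(sin θ' − sin θ) = 1.0000
v = R·ω = 1.0000·-0.2500 = -0.2500

v = -0.2500, ω = -0.2500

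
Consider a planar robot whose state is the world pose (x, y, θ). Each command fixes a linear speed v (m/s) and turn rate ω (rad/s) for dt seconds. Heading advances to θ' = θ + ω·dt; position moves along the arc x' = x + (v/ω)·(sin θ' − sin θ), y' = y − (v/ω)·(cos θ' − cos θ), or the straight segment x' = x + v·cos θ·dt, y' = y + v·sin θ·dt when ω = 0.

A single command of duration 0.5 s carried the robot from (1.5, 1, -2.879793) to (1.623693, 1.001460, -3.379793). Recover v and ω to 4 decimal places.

v = -0.2500, ω = -1.0000

Δθ = -3.379793 − -2.879793 = -0.500000
ω = Δθ/dt = -0.500000/0.5 = -1.0000
R = Δx/(sin θ' − sin θ) = 0.2500
v = R·ω = 0.2500·-1.0000 = -0.2500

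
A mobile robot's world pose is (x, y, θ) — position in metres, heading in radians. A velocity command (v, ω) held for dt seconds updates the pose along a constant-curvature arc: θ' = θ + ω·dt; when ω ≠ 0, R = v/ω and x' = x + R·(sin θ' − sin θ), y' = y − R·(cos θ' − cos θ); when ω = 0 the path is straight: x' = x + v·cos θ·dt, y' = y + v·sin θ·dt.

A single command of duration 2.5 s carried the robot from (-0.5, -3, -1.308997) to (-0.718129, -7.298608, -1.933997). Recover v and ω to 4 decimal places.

v = 1.7500, ω = -0.2500

Δθ = -1.933997 − -1.308997 = -0.625000
ω = Δθ/dt = -0.625000/2.5 = -0.2500
R = −Δy/(cos θ' − cos θ) = -7.0000
v = R·ω = -7.0000·-0.2500 = 1.7500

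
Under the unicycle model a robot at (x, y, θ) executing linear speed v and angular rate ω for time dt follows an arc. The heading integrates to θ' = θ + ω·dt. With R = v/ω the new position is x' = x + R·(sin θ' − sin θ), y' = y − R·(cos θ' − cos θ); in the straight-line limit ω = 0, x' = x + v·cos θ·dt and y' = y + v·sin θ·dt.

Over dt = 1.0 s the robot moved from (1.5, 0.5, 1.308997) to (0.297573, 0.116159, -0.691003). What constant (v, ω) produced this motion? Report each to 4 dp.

Δθ = -0.691003 − 1.308997 = -2.000000
ω = Δθ/dt = -2.000000/1.0 = -2.0000
R = Δx/(sin θ' − sin θ) = 0.7500
v = R·ω = 0.7500·-2.0000 = -1.5000

v = -1.5000, ω = -2.0000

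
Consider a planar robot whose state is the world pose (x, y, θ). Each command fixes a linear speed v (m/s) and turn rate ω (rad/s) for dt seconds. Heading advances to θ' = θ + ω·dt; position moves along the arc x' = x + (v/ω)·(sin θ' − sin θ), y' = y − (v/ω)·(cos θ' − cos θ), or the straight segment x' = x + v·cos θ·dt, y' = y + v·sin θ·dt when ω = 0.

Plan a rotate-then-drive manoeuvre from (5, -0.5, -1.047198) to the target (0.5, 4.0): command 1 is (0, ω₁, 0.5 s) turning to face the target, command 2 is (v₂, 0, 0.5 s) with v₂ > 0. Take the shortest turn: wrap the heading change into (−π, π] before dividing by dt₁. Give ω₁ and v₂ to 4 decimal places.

ω₁ = -5.7596, v₂ = 12.7279

heading to target = atan2(4−-0.5, 0.5−5) = 2.3562
Δθ = wrap(2.3562 − -1.0472) = -2.8798; ω₁ = Δθ/dt₁ = -5.7596
distance = √((0.5−5)² + (4−-0.5)²) = 6.3640; v₂ = distance/dt₂ = 12.7279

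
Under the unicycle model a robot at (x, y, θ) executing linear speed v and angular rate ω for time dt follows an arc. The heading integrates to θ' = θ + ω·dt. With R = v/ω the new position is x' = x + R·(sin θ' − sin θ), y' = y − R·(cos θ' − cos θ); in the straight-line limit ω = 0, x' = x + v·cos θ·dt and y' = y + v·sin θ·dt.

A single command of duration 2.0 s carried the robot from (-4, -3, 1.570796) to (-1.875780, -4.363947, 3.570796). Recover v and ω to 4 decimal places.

v = -1.5000, ω = 1.0000

Δθ = 3.570796 − 1.570796 = 2.000000
ω = Δθ/dt = 2.000000/2.0 = 1.0000
R = Δx/(sin θ' − sin θ) = -1.5000
v = R·ω = -1.5000·1.0000 = -1.5000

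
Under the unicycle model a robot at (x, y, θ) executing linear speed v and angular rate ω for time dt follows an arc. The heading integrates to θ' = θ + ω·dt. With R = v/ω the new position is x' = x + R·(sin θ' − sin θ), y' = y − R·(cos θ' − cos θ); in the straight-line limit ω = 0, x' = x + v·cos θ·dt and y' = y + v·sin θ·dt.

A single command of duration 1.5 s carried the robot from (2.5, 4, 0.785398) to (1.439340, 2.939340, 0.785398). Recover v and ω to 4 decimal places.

Δθ = 0.785398 − 0.785398 = 0.000000
ω = Δθ/dt = 0.000000/1.5 = 0.0000
ω = 0 → v = (Δx·cos θ + Δy·sin θ)/dt = -1.0000

v = -1.0000, ω = 0.0000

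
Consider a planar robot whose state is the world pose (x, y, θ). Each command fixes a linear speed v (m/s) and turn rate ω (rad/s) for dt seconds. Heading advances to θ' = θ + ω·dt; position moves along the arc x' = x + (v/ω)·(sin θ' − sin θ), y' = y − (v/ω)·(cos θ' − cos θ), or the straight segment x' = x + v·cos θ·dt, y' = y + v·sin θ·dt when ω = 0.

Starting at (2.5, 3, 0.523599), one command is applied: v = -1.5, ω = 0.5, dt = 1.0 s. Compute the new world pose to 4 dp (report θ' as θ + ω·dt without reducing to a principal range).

θ' = 0.5236 + 0.5·1.0 = 1.0236
R = v/ω = -1.5/0.5 = -3.0000
x' = 2.5 + -3.0000·(sin 1.0236 − sin 0.5236) = 1.4380
y' = 3 − -3.0000·(cos 1.0236 − cos 0.5236) = 1.9628

(1.4380, 1.9628, 1.0236)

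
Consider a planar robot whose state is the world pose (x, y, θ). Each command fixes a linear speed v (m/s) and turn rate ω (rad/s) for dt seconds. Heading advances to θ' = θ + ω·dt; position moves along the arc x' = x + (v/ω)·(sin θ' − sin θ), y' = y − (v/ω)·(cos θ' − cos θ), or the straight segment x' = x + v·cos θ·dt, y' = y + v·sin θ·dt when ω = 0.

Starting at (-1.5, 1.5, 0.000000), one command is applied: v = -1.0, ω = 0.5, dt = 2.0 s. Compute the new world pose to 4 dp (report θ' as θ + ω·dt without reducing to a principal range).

θ' = 0.0000 + 0.5·2.0 = 1.0000
R = v/ω = -1.0/0.5 = -2.0000
x' = -1.5 + -2.0000·(sin 1.0000 − sin 0.0000) = -3.1829
y' = 1.5 − -2.0000·(cos 1.0000 − cos 0.0000) = 0.5806

(-3.1829, 0.5806, 1.0000)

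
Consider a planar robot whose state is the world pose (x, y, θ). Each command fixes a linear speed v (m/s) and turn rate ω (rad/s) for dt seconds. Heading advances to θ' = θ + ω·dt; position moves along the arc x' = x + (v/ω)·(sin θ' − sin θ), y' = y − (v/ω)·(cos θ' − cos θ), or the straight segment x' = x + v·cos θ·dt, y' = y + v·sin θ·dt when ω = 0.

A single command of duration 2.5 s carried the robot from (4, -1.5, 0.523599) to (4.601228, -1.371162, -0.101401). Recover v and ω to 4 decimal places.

v = 0.2500, ω = -0.2500

Δθ = -0.101401 − 0.523599 = -0.625000
ω = Δθ/dt = -0.625000/2.5 = -0.2500
R = Δx/(sin θ' − sin θ) = -1.0000
v = R·ω = -1.0000·-0.2500 = 0.2500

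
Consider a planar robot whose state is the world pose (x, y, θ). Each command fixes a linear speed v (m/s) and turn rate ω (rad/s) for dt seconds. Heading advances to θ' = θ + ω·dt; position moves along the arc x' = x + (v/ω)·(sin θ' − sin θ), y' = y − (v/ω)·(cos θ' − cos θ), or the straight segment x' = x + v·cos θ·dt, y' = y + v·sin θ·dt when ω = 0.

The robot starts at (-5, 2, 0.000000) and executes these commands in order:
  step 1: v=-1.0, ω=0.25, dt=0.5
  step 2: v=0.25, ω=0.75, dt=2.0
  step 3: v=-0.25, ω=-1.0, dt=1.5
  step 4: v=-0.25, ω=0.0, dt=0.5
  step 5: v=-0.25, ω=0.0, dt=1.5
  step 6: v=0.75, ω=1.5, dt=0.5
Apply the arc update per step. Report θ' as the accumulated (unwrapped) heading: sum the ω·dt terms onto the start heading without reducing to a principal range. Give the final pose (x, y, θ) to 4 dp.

(-5.6005, 2.1693, 0.8750)

step 1: θ'=0.1250 (R=-4.0000) → pose (-5.4987, 1.9688, 0.1250)
step 2: θ'=1.6250 (R=0.3333) → pose (-5.2074, 2.3176, 1.6250)
step 3: θ'=0.1250 (R=0.2500) → pose (-5.4259, 2.0560, 0.1250)
step 4: θ'=0.1250 (straight) → pose (-5.5499, 2.0404, 0.1250)
step 5: θ'=0.1250 (straight) → pose (-5.9220, 1.9937, 0.1250)
step 6: θ'=0.8750 (R=0.5000) → pose (-5.6005, 2.1693, 0.8750)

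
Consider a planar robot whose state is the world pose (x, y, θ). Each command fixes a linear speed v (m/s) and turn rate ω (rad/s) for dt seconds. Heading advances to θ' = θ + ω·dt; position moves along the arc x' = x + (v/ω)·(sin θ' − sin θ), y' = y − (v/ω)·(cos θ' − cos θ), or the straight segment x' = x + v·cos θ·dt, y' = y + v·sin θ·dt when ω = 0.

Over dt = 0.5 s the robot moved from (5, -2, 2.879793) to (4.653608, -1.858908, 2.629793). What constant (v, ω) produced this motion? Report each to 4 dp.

Δθ = 2.629793 − 2.879793 = -0.250000
ω = Δθ/dt = -0.250000/0.5 = -0.5000
R = Δx/(sin θ' − sin θ) = -1.5000
v = R·ω = -1.5000·-0.5000 = 0.7500

v = 0.7500, ω = -0.5000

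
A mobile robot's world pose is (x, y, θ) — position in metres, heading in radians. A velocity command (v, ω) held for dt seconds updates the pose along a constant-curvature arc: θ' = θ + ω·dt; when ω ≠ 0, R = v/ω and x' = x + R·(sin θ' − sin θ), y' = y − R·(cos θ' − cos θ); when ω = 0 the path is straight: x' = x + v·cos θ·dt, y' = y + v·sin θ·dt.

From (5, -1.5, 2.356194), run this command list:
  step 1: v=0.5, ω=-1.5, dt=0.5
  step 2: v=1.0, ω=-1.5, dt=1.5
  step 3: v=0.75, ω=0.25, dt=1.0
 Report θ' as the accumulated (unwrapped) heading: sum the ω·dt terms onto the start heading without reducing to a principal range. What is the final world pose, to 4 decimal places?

step 1: θ'=1.6062 (R=-0.3333) → pose (4.9026, -1.2761, 1.6062)
step 2: θ'=-0.6438 (R=-0.6667) → pose (5.9690, -0.7193, -0.6438)
step 3: θ'=-0.3938 (R=3.0000) → pose (6.6186, -1.0902, -0.3938)

(6.6186, -1.0902, -0.3938)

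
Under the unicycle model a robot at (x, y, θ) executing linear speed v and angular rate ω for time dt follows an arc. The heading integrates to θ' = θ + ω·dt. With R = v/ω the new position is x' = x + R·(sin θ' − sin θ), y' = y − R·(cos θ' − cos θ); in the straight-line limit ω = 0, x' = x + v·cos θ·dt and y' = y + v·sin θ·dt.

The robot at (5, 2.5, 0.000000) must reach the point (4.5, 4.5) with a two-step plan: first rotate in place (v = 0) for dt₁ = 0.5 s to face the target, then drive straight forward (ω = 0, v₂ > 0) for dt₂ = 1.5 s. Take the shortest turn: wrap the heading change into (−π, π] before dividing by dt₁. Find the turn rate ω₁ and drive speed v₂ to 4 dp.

ω₁ = 3.6315, v₂ = 1.3744

heading to target = atan2(4.5−2.5, 4.5−5) = 1.8158
Δθ = wrap(1.8158 − 0.0000) = 1.8158; ω₁ = Δθ/dt₁ = 3.6315
distance = √((4.5−5)² + (4.5−2.5)²) = 2.0616; v₂ = distance/dt₂ = 1.3744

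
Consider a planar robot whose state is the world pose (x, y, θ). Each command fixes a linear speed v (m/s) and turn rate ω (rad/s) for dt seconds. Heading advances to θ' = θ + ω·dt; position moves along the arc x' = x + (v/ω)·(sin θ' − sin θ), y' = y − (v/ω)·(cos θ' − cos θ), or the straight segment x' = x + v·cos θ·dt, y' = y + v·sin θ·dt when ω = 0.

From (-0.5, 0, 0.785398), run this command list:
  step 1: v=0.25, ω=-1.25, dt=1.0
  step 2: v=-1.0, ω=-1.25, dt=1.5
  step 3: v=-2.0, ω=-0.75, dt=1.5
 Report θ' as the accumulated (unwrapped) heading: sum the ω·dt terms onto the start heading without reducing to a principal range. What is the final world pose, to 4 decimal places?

(2.2776, 1.9835, -3.4646)

step 1: θ'=-0.4646 (R=-0.2000) → pose (-0.2690, 0.0374, -0.4646)
step 2: θ'=-2.3396 (R=0.8000) → pose (-0.4855, 1.3088, -2.3396)
step 3: θ'=-3.4646 (R=2.6667) → pose (2.2776, 1.9835, -3.4646)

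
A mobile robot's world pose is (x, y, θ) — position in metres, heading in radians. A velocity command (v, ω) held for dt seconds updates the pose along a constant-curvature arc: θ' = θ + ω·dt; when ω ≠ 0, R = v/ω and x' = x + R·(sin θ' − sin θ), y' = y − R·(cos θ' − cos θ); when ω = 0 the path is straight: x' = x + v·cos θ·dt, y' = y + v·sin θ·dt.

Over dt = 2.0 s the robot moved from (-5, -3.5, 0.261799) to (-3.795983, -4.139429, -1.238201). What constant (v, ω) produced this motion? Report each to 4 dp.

Δθ = -1.238201 − 0.261799 = -1.500000
ω = Δθ/dt = -1.500000/2.0 = -0.7500
R = Δx/(sin θ' − sin θ) = -1.0000
v = R·ω = -1.0000·-0.7500 = 0.7500

v = 0.7500, ω = -0.7500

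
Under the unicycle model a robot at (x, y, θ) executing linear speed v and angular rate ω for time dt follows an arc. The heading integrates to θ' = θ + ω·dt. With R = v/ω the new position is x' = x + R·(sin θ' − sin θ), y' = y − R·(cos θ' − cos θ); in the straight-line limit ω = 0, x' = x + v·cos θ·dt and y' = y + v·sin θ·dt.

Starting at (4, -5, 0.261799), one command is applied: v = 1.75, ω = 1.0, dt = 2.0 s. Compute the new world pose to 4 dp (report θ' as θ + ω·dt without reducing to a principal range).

θ' = 0.2618 + 1.0·2.0 = 2.2618
R = v/ω = 1.75/1.0 = 1.7500
x' = 4 + 1.7500·(sin 2.2618 − sin 0.2618) = 4.8956
y' = -5 − 1.7500·(cos 2.2618 − cos 0.2618) = -2.1943

(4.8956, -2.1943, 2.2618)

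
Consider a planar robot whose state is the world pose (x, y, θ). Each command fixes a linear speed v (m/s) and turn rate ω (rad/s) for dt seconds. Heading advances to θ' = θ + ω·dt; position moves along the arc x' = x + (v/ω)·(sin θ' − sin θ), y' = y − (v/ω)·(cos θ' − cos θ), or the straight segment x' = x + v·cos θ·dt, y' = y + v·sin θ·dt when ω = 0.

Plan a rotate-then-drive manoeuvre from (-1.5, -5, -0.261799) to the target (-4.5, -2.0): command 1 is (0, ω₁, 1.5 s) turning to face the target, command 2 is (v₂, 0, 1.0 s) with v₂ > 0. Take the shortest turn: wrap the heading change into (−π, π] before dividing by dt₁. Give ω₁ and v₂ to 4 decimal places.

ω₁ = 1.7453, v₂ = 4.2426

heading to target = atan2(-2−-5, -4.5−-1.5) = 2.3562
Δθ = wrap(2.3562 − -0.2618) = 2.6180; ω₁ = Δθ/dt₁ = 1.7453
distance = √((-4.5−-1.5)² + (-2−-5)²) = 4.2426; v₂ = distance/dt₂ = 4.2426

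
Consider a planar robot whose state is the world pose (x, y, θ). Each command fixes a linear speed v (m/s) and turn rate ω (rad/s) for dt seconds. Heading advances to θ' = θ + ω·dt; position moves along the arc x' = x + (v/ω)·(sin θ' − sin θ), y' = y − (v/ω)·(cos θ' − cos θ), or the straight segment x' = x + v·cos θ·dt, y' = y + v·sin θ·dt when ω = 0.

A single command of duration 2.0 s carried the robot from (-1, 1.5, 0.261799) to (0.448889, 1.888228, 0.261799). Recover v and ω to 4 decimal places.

v = 0.7500, ω = 0.0000

Δθ = 0.261799 − 0.261799 = 0.000000
ω = Δθ/dt = 0.000000/2.0 = 0.0000
ω = 0 → v = (Δx·cos θ + Δy·sin θ)/dt = 0.7500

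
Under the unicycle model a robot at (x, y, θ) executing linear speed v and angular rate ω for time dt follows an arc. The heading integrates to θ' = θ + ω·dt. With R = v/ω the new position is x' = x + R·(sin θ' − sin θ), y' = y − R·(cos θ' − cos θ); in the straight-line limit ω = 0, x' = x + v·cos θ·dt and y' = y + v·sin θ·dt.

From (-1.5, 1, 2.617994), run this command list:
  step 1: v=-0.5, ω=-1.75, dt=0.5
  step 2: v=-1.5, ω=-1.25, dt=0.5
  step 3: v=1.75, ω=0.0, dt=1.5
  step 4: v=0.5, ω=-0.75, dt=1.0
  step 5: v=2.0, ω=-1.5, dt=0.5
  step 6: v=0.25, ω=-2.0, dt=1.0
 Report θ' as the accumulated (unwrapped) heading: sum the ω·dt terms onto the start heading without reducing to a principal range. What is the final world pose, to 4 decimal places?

(1.0597, 2.5483, -2.3820)

step 1: θ'=1.7430 (R=0.2857) → pose (-1.3614, 0.8015, 1.7430)
step 2: θ'=1.1180 (R=1.2000) → pose (-1.4646, 0.0709, 1.1180)
step 3: θ'=1.1180 (straight) → pose (-0.3161, 2.4314, 1.1180)
step 4: θ'=0.3680 (R=-0.6667) → pose (0.0435, 2.7618, 0.3680)
step 5: θ'=-0.3820 (R=-1.3333) → pose (1.0202, 2.7549, -0.3820)
step 6: θ'=-2.3820 (R=-0.1250) → pose (1.0597, 2.5483, -2.3820)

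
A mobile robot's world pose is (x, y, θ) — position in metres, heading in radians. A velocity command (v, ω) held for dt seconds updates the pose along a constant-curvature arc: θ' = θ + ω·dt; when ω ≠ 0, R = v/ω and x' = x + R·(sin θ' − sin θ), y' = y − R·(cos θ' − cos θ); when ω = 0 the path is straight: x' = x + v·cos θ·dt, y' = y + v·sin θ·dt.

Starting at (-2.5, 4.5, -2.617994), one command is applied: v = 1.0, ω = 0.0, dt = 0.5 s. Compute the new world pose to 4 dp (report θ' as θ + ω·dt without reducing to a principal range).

θ' = -2.6180 + 0.0·0.5 = -2.6180
ω = 0 → straight: x' = -2.5 + 1.0·cos(-2.6180)·0.5 = -2.9330
y' = 4.5 + 1.0·sin(-2.6180)·0.5 = 4.2500

(-2.9330, 4.2500, -2.6180)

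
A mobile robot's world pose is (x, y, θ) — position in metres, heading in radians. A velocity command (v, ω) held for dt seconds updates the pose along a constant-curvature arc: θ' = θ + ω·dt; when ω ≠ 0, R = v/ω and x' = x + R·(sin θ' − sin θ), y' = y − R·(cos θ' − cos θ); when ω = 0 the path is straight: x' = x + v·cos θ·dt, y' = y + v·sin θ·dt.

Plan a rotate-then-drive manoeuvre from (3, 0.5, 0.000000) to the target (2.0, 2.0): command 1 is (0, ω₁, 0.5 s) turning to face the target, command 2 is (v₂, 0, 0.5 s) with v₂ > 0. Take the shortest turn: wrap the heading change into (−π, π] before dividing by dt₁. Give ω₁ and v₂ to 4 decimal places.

ω₁ = 4.3176, v₂ = 3.6056

heading to target = atan2(2−0.5, 2−3) = 2.1588
Δθ = wrap(2.1588 − 0.0000) = 2.1588; ω₁ = Δθ/dt₁ = 4.3176
distance = √((2−3)² + (2−0.5)²) = 1.8028; v₂ = distance/dt₂ = 3.6056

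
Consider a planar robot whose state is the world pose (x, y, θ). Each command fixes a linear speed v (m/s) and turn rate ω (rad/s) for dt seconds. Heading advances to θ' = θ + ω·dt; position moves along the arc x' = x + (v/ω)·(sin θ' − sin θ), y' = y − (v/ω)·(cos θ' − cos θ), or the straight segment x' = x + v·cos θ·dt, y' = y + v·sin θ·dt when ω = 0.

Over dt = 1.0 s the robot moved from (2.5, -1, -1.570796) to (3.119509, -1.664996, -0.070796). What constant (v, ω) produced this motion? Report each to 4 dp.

Δθ = -0.070796 − -1.570796 = 1.500000
ω = Δθ/dt = 1.500000/1.0 = 1.5000
R = −Δy/(cos θ' − cos θ) = 0.6667
v = R·ω = 0.6667·1.5000 = 1.0000

v = 1.0000, ω = 1.5000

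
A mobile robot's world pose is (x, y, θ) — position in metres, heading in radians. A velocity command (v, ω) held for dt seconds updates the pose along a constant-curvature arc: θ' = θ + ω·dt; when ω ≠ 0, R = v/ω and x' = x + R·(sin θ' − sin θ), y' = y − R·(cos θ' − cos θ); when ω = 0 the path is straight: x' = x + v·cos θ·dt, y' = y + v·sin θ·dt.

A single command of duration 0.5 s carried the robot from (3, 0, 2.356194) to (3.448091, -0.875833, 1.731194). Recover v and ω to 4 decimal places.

v = -2.0000, ω = -1.2500

Δθ = 1.731194 − 2.356194 = -0.625000
ω = Δθ/dt = -0.625000/0.5 = -1.2500
R = −Δy/(cos θ' − cos θ) = 1.6000
v = R·ω = 1.6000·-1.2500 = -2.0000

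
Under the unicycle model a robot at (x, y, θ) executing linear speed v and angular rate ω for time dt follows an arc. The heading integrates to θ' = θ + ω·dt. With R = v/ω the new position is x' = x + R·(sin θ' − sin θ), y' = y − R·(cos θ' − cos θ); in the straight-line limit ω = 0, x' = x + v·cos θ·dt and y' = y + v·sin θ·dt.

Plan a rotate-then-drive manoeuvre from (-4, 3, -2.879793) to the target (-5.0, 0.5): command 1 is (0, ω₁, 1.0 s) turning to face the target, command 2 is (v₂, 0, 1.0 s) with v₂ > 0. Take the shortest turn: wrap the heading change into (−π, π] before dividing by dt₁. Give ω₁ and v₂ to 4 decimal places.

heading to target = atan2(0.5−3, -5−-4) = -1.9513
Δθ = wrap(-1.9513 − -2.8798) = 0.9285; ω₁ = Δθ/dt₁ = 0.9285
distance = √((-5−-4)² + (0.5−3)²) = 2.6926; v₂ = distance/dt₂ = 2.6926

ω₁ = 0.9285, v₂ = 2.6926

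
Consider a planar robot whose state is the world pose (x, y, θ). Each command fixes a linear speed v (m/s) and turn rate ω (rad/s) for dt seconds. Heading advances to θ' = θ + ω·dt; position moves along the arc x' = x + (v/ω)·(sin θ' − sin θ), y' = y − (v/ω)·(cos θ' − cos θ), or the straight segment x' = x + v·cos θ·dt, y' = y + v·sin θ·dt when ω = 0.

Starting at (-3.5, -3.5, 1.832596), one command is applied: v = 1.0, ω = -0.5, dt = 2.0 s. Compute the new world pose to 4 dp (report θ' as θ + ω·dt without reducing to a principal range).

(-3.0475, -1.6364, 0.8326)

θ' = 1.8326 + -0.5·2.0 = 0.8326
R = v/ω = 1.0/-0.5 = -2.0000
x' = -3.5 + -2.0000·(sin 0.8326 − sin 1.8326) = -3.0475
y' = -3.5 − -2.0000·(cos 0.8326 − cos 1.8326) = -1.6364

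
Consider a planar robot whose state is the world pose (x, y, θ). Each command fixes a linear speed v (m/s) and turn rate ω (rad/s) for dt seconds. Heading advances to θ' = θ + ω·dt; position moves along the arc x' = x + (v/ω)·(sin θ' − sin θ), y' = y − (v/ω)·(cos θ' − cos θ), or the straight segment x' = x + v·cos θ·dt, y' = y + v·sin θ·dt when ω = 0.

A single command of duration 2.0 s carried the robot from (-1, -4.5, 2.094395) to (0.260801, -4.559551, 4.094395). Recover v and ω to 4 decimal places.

v = -0.7500, ω = 1.0000

Δθ = 4.094395 − 2.094395 = 2.000000
ω = Δθ/dt = 2.000000/2.0 = 1.0000
R = Δx/(sin θ' − sin θ) = -0.7500
v = R·ω = -0.7500·1.0000 = -0.7500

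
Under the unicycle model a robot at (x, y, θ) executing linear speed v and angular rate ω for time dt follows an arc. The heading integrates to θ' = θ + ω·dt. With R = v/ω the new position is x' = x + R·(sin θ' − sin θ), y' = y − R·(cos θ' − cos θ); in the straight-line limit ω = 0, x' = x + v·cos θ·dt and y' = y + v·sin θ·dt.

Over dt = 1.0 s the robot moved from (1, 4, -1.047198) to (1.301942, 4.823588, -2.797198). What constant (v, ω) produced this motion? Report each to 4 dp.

v = -1.0000, ω = -1.7500

Δθ = -2.797198 − -1.047198 = -1.750000
ω = Δθ/dt = -1.750000/1.0 = -1.7500
R = −Δy/(cos θ' − cos θ) = 0.5714
v = R·ω = 0.5714·-1.7500 = -1.0000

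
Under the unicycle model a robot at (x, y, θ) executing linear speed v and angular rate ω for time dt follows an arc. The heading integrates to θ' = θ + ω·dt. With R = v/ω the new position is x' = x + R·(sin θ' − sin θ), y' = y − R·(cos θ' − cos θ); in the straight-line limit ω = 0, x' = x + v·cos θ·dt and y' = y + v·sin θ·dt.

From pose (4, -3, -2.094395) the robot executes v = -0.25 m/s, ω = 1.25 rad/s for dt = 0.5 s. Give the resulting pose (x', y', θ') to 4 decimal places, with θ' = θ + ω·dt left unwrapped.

θ' = -2.0944 + 1.25·0.5 = -1.4694
R = v/ω = -0.25/1.25 = -0.2000
x' = 4 + -0.2000·(sin -1.4694 − sin -2.0944) = 4.0258
y' = -3 − -0.2000·(cos -1.4694 − cos -2.0944) = -2.8798

(4.0258, -2.8798, -1.4694)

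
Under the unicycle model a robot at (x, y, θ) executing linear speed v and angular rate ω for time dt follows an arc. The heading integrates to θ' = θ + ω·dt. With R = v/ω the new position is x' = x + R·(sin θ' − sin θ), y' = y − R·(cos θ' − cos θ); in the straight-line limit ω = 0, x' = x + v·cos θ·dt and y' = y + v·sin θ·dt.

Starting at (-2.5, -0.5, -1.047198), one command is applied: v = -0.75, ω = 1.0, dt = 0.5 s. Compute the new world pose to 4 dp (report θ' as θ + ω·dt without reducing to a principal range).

θ' = -1.0472 + 1.0·0.5 = -0.5472
R = v/ω = -0.75/1.0 = -0.7500
x' = -2.5 + -0.7500·(sin -0.5472 − sin -1.0472) = -2.7593
y' = -0.5 − -0.7500·(cos -0.5472 − cos -1.0472) = -0.2345

(-2.7593, -0.2345, -0.5472)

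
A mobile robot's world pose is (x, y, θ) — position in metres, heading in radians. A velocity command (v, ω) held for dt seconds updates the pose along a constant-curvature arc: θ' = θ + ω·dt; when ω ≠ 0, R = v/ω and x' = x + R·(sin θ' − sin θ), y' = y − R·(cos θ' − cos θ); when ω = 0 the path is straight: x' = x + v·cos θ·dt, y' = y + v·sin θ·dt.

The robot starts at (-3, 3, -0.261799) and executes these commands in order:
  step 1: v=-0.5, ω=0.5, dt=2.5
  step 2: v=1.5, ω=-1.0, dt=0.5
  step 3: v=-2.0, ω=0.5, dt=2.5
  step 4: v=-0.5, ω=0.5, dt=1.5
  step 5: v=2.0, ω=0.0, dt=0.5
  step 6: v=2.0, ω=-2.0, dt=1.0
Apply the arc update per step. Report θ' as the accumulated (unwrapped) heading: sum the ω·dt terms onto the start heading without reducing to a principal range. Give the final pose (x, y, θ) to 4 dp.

step 1: θ'=0.9882 (R=-1.0000) → pose (-4.0939, 2.5843, 0.9882)
step 2: θ'=0.4882 (R=-1.5000) → pose (-3.5449, 3.0837, 0.4882)
step 3: θ'=1.7382 (R=-4.0000) → pose (-5.6128, -1.1155, 1.7382)
step 4: θ'=2.4882 (R=-1.0000) → pose (-5.2346, -1.7429, 2.4882)
step 5: θ'=2.4882 (straight) → pose (-6.0287, -1.1350, 2.4882)
step 6: θ'=0.4882 (R=-1.0000) → pose (-5.8898, 0.5422, 0.4882)

(-5.8898, 0.5422, 0.4882)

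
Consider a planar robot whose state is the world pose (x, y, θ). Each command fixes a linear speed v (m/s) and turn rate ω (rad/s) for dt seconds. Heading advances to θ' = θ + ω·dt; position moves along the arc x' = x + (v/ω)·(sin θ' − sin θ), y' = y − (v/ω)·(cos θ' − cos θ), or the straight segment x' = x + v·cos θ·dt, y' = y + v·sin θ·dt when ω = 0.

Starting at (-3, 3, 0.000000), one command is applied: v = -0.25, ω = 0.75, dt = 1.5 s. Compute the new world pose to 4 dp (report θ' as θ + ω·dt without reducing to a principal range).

(-3.3008, 2.8104, 1.1250)

θ' = 0.0000 + 0.75·1.5 = 1.1250
R = v/ω = -0.25/0.75 = -0.3333
x' = -3 + -0.3333·(sin 1.1250 − sin 0.0000) = -3.3008
y' = 3 − -0.3333·(cos 1.1250 − cos 0.0000) = 2.8104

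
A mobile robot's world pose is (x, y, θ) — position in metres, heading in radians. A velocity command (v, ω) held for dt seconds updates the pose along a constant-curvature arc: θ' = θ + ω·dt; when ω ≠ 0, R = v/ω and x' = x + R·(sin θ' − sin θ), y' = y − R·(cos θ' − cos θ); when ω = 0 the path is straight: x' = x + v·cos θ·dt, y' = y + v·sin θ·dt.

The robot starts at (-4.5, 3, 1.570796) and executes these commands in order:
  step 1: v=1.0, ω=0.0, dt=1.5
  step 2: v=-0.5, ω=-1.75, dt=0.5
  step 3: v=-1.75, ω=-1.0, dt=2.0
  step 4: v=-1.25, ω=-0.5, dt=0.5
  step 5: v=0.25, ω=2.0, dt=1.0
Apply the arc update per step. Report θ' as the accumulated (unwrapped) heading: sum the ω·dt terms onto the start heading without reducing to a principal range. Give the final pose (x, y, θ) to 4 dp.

step 1: θ'=1.5708 (straight) → pose (-4.5000, 4.5000, 1.5708)
step 2: θ'=0.6958 (R=0.2857) → pose (-4.6026, 4.2807, 0.6958)
step 3: θ'=-1.3042 (R=1.7500) → pose (-7.4125, 5.1629, -1.3042)
step 4: θ'=-1.5542 (R=2.5000) → pose (-7.5005, 5.7800, -1.5542)
step 5: θ'=0.4458 (R=0.1250) → pose (-7.3216, 5.6693, 0.4458)

(-7.3216, 5.6693, 0.4458)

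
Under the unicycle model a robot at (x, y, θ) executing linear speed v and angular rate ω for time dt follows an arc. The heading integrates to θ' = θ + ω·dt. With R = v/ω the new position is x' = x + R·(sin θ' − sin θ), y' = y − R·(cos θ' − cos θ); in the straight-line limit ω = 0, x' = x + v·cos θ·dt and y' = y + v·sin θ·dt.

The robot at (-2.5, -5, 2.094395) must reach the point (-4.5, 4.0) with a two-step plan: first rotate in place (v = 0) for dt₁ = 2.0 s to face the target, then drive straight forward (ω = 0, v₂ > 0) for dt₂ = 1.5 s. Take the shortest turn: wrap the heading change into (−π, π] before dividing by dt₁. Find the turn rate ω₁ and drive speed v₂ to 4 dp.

ω₁ = -0.1525, v₂ = 6.1464

heading to target = atan2(4−-5, -4.5−-2.5) = 1.7895
Δθ = wrap(1.7895 − 2.0944) = -0.3049; ω₁ = Δθ/dt₁ = -0.1525
distance = √((-4.5−-2.5)² + (4−-5)²) = 9.2195; v₂ = distance/dt₂ = 6.1464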